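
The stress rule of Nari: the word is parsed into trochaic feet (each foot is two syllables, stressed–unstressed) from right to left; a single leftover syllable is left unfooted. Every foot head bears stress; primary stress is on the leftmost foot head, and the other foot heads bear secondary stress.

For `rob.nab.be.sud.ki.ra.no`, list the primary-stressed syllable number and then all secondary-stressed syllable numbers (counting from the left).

primary 2, secondary 4, 6

Parse right to left into trochaic (ˈσσ) feet: rob (ˈnab.be) (ˈsud.ki) (ˈra.no). Syllable 1 is left unfooted.
Foot heads (stressed positions): 2, 4, 6.
End Rule Leftmost: primary stress on the leftmost head = syllable 2.
Secondary stress on 4, 6: rob.ˈnab.be.ˌsud.ki.ˌra.no.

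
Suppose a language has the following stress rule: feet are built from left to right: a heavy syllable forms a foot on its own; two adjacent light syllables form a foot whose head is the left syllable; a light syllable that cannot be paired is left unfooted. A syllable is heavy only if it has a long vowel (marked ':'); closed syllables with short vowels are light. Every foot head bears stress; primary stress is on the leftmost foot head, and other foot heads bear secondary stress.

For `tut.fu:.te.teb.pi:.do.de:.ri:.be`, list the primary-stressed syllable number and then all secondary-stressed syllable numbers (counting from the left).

primary 2, secondary 3, 5, 7, 8

Weights: 1 tut L, 2 fu: H, 3 te L, 4 teb L, 5 pi: H, 6 do L, 7 de: H, 8 ri: H, 9 be L.
Parse left to right (heavy = foot alone; LL = one foot; stranded L unfooted): tut (ˈfu:) (ˈte.teb) (ˈpi:) do (ˈde:) (ˈri:) be.
Foot heads: 2, 3, 5, 7, 8.
Primary stress on the leftmost head = syllable 2.
Secondary stress on 3, 5, 7, 8: tut.ˈfu:.ˌte.teb.ˌpi:.do.ˌde:.ˌri:.be.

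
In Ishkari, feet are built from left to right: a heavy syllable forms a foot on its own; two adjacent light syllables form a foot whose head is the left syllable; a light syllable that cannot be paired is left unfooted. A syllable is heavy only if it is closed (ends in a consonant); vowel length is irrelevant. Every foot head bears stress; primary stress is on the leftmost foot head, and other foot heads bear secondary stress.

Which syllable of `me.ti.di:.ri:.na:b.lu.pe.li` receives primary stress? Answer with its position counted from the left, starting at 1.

1

Weights: 1 me L, 2 ti L, 3 di: L, 4 ri: L, 5 na:b H, 6 lu L, 7 pe L, 8 li L.
Parse left to right (heavy = foot alone; LL = one foot; stranded L unfooted): (ˈme.ti) (ˈdi:.ri:) (ˈna:b) (ˈlu.pe) li.
Foot heads: 1, 3, 5, 6.
Primary stress on the leftmost head = syllable 1.
Primary stress: syllable 1 → ˈme.ti.di:.ri:.na:b.lu.pe.li.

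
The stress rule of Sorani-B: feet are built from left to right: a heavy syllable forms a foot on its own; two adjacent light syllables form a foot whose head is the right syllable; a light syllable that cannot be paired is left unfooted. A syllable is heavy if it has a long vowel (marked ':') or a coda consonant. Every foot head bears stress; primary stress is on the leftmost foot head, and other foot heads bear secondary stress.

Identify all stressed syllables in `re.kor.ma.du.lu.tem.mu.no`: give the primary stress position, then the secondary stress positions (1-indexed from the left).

Weights: 1 re L, 2 kor H, 3 ma L, 4 du L, 5 lu L, 6 tem H, 7 mu L, 8 no L.
Parse left to right (heavy = foot alone; LL = one foot; stranded L unfooted): re (ˈkor) (ma.ˈdu) lu (ˈtem) (mu.ˈno).
Foot heads: 2, 4, 6, 8.
Primary stress on the leftmost head = syllable 2.
Secondary stress on 4, 6, 8: re.ˈkor.ma.ˌdu.lu.ˌtem.mu.ˌno.

primary 2, secondary 4, 6, 8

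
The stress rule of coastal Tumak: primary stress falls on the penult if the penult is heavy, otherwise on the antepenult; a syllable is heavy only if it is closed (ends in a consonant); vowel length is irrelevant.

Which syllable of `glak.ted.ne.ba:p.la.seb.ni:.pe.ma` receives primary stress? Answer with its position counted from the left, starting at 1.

Weights: 7 ni: L, 8 pe L, 9 ma L.
The penult (syllable 8, pe) is light, so stress falls on the antepenult (syllable 7, ni:).
Primary stress: syllable 7 → glak.ted.ne.ba:p.la.seb.ˈni:.pe.ma.

7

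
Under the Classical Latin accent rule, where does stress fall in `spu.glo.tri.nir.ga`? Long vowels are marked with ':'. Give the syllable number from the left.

4

Classical Latin: stress the penult if heavy (long vowel or closed), else the antepenult.
Weights: 3 tri L, 4 nir H, 5 ga L.
The penult (syllable 4, nir) is heavy, so it takes stress.
Stress on syllable 4: spu.glo.tri.ˈnir.ga.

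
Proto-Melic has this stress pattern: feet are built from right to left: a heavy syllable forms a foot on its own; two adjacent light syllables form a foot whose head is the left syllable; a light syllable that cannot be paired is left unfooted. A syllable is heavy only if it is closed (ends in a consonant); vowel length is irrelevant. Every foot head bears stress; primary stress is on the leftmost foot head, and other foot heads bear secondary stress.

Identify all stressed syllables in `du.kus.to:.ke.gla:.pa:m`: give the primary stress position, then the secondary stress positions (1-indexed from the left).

Weights: 1 du L, 2 kus H, 3 to: L, 4 ke L, 5 gla: L, 6 pa:m H.
Parse right to left (heavy = foot alone; LL = one foot; stranded L unfooted): du (ˈkus) to: (ˈke.gla:) (ˈpa:m).
Foot heads: 2, 4, 6.
Primary stress on the leftmost head = syllable 2.
Secondary stress on 4, 6: du.ˈkus.to:.ˌke.gla:.ˌpa:m.

primary 2, secondary 4, 6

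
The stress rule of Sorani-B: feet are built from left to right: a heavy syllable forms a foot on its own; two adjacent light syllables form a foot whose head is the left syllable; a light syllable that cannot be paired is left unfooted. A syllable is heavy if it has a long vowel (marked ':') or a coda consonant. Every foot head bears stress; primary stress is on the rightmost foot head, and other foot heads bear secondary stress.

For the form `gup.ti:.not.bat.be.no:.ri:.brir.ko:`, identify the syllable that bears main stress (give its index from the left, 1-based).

9

Weights: 1 gup H, 2 ti: H, 3 not H, 4 bat H, 5 be L, 6 no: H, 7 ri: H, 8 brir H, 9 ko: H.
Parse left to right (heavy = foot alone; LL = one foot; stranded L unfooted): (ˈgup) (ˈti:) (ˈnot) (ˈbat) be (ˈno:) (ˈri:) (ˈbrir) (ˈko:).
Foot heads: 1, 2, 3, 4, 6, 7, 8, 9.
Primary stress on the rightmost head = syllable 9.
Primary stress: syllable 9 → gup.ti:.not.bat.be.no:.ri:.brir.ˈko:.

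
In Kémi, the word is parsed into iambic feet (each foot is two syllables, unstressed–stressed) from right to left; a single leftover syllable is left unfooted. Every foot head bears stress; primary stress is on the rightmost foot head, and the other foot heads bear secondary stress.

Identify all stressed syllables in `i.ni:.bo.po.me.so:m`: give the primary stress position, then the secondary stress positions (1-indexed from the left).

Parse right to left into iambic (σˈσ) feet: (i.ˈni:) (bo.ˈpo) (me.ˈso:m).
Foot heads (stressed positions): 2, 4, 6.
End Rule Rightmost: primary stress on the rightmost head = syllable 6.
Secondary stress on 2, 4: i.ˌni:.bo.ˌpo.me.ˈso:m.

primary 6, secondary 2, 4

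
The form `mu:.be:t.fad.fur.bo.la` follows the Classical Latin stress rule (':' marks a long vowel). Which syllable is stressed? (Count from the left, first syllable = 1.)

Classical Latin: stress the penult if heavy (long vowel or closed), else the antepenult.
Weights: 4 fur H, 5 bo L, 6 la L.
The penult (syllable 5, bo) is light, so stress falls on the antepenult (syllable 4, fur).
Stress on syllable 4: mu:.be:t.fad.ˈfur.bo.la.

4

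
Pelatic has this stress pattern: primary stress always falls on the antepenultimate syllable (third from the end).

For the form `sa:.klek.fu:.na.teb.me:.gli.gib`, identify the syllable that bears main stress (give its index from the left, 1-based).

The word has 8 syllables; the antepenultimate syllable (third from the end) is syllable 6 (me:).
Primary stress: syllable 6 → sa:.klek.fu:.na.teb.ˈme:.gli.gib.

6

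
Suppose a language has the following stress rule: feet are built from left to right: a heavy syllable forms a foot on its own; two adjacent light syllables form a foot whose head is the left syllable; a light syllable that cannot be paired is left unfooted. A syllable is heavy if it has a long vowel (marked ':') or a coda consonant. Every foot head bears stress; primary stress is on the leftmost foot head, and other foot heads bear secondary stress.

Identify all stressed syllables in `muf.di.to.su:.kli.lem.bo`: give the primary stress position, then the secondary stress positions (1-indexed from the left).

Weights: 1 muf H, 2 di L, 3 to L, 4 su: H, 5 kli L, 6 lem H, 7 bo L.
Parse left to right (heavy = foot alone; LL = one foot; stranded L unfooted): (ˈmuf) (ˈdi.to) (ˈsu:) kli (ˈlem) bo.
Foot heads: 1, 2, 4, 6.
Primary stress on the leftmost head = syllable 1.
Secondary stress on 2, 4, 6: ˈmuf.ˌdi.to.ˌsu:.kli.ˌlem.bo.

primary 1, secondary 2, 4, 6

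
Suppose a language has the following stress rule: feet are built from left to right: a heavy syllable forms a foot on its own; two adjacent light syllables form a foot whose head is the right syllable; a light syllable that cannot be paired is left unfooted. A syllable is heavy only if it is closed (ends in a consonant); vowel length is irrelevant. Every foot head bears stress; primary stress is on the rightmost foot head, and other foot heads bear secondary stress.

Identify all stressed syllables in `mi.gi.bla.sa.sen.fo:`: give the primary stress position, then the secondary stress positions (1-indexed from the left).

primary 5, secondary 2, 4

Weights: 1 mi L, 2 gi L, 3 bla L, 4 sa L, 5 sen H, 6 fo: L.
Parse left to right (heavy = foot alone; LL = one foot; stranded L unfooted): (mi.ˈgi) (bla.ˈsa) (ˈsen) fo:.
Foot heads: 2, 4, 5.
Primary stress on the rightmost head = syllable 5.
Secondary stress on 2, 4: mi.ˌgi.bla.ˌsa.ˈsen.fo:.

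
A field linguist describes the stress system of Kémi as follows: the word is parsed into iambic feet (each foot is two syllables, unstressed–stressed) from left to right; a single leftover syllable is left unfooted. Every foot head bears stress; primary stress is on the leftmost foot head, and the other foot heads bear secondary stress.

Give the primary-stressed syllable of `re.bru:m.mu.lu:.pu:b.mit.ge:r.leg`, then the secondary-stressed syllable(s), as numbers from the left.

primary 2, secondary 4, 6, 8

Parse left to right into iambic (σˈσ) feet: (re.ˈbru:m) (mu.ˈlu:) (pu:b.ˈmit) (ge:r.ˈleg).
Foot heads (stressed positions): 2, 4, 6, 8.
End Rule Leftmost: primary stress on the leftmost head = syllable 2.
Secondary stress on 4, 6, 8: re.ˈbru:m.mu.ˌlu:.pu:b.ˌmit.ge:r.ˌleg.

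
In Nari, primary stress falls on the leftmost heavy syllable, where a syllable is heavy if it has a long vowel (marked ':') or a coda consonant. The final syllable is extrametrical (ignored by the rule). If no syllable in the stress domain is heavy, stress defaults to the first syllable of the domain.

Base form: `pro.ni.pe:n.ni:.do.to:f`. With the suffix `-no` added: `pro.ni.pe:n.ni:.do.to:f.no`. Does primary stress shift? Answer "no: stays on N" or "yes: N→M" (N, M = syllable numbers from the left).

Base `pro.ni.pe:n.ni:.do.to:f` (6 syllables):
  The final syllable (6, to:f) is extrametrical; the stress domain is syllables 1–5.
  Weights: 1 pro L, 2 ni L, 3 pe:n H, 4 ni: H, 5 do L.
  Heavy syllables in the domain: 3, 4. The leftmost is syllable 3 (pe:n).
  → primary stress on syllable 3.
Suffixed `pro.ni.pe:n.ni:.do.to:f.no` (7 syllables):
  The final syllable (7, no) is extrametrical; the stress domain is syllables 1–6.
  Weights: 1 pro L, 2 ni L, 3 pe:n H, 4 ni: H, 5 do L, 6 to:f H.
  Heavy syllables in the domain: 3, 4, 6. The leftmost is syllable 3 (pe:n).
  → primary stress on syllable 3.

no: stays on 3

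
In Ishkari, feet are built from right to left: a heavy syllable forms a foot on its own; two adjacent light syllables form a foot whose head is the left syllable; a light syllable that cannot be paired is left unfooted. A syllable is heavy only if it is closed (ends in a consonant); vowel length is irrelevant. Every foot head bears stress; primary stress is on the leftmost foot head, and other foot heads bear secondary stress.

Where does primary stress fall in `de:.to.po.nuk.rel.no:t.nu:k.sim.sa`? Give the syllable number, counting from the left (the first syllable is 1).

2

Weights: 1 de: L, 2 to L, 3 po L, 4 nuk H, 5 rel H, 6 no:t H, 7 nu:k H, 8 sim H, 9 sa L.
Parse right to left (heavy = foot alone; LL = one foot; stranded L unfooted): de: (ˈto.po) (ˈnuk) (ˈrel) (ˈno:t) (ˈnu:k) (ˈsim) sa.
Foot heads: 2, 4, 5, 6, 7, 8.
Primary stress on the leftmost head = syllable 2.
Primary stress: syllable 2 → de:.ˈto.po.nuk.rel.no:t.nu:k.sim.sa.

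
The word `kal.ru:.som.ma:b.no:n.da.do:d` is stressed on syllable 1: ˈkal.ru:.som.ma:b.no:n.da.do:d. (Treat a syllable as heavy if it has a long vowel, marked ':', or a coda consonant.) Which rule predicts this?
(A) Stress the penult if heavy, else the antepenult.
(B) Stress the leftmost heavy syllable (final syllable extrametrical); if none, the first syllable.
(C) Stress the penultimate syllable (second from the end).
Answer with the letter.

Rule A → syllable 5 (observed: 1).
Rule B → syllable 1 ✓.
Rule C → syllable 6 (observed: 1).

B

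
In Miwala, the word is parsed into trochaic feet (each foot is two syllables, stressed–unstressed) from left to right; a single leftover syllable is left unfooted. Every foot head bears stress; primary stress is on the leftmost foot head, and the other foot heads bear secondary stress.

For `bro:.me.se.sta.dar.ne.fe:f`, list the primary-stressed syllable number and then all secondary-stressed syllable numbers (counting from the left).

Parse left to right into trochaic (ˈσσ) feet: (ˈbro:.me) (ˈse.sta) (ˈdar.ne) fe:f. Syllable 7 is left unfooted.
Foot heads (stressed positions): 1, 3, 5.
End Rule Leftmost: primary stress on the leftmost head = syllable 1.
Secondary stress on 3, 5: ˈbro:.me.ˌse.sta.ˌdar.ne.fe:f.

primary 1, secondary 3, 5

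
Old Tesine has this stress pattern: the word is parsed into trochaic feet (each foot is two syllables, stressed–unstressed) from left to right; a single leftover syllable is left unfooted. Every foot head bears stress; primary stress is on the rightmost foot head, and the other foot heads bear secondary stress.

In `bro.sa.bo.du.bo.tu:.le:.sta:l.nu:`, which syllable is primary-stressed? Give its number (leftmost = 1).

7

Parse left to right into trochaic (ˈσσ) feet: (ˈbro.sa) (ˈbo.du) (ˈbo.tu:) (ˈle:.sta:l) nu:. Syllable 9 is left unfooted.
Foot heads (stressed positions): 1, 3, 5, 7.
End Rule Rightmost: primary stress on the rightmost head = syllable 7.
Primary stress: syllable 7 → bro.sa.bo.du.bo.tu:.ˈle:.sta:l.nu:.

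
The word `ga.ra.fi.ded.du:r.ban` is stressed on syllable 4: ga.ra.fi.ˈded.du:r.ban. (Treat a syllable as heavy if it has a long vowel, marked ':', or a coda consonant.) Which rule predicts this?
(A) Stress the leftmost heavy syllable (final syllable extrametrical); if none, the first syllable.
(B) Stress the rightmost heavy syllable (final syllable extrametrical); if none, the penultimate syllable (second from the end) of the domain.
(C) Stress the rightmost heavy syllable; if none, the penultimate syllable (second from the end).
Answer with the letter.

A

Rule A → syllable 4 ✓.
Rule B → syllable 5 (observed: 4).
Rule C → syllable 6 (observed: 4).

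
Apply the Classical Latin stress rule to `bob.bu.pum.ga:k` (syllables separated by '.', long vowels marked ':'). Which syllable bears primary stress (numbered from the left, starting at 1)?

3

Classical Latin: stress the penult if heavy (long vowel or closed), else the antepenult.
Weights: 2 bu L, 3 pum H, 4 ga:k H.
The penult (syllable 3, pum) is heavy, so it takes stress.
Stress on syllable 3: bob.bu.ˈpum.ga:k.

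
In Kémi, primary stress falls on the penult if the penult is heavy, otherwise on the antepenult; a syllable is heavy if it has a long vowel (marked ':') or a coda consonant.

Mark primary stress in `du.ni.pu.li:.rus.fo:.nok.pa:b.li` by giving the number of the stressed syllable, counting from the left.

8

Weights: 7 nok H, 8 pa:b H, 9 li L.
The penult (syllable 8, pa:b) is heavy, so it takes stress.
Primary stress: syllable 8 → du.ni.pu.li:.rus.fo:.nok.ˈpa:b.li.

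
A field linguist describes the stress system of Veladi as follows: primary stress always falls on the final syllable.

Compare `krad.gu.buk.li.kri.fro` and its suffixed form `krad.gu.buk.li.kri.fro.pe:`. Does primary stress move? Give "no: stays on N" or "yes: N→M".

yes: 6→7

Base `krad.gu.buk.li.kri.fro` (6 syllables):
  The word has 6 syllables; the final syllable is syllable 6 (fro).
  → primary stress on syllable 6.
Suffixed `krad.gu.buk.li.kri.fro.pe:` (7 syllables):
  The word has 7 syllables; the final syllable is syllable 7 (pe:).
  → primary stress on syllable 7.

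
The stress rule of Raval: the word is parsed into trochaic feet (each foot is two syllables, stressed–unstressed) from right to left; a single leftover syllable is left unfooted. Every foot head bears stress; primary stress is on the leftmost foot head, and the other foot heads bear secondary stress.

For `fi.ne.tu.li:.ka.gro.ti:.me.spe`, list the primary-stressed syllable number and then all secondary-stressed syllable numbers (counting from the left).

Parse right to left into trochaic (ˈσσ) feet: fi (ˈne.tu) (ˈli:.ka) (ˈgro.ti:) (ˈme.spe). Syllable 1 is left unfooted.
Foot heads (stressed positions): 2, 4, 6, 8.
End Rule Leftmost: primary stress on the leftmost head = syllable 2.
Secondary stress on 4, 6, 8: fi.ˈne.tu.ˌli:.ka.ˌgro.ti:.ˌme.spe.

primary 2, secondary 4, 6, 8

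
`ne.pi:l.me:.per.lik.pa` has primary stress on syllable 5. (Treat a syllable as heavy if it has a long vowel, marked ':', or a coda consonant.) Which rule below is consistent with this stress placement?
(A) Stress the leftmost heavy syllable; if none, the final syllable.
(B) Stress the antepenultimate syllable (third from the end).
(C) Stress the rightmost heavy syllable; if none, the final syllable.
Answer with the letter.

Rule A → syllable 2 (observed: 5).
Rule B → syllable 4 (observed: 5).
Rule C → syllable 5 ✓.

C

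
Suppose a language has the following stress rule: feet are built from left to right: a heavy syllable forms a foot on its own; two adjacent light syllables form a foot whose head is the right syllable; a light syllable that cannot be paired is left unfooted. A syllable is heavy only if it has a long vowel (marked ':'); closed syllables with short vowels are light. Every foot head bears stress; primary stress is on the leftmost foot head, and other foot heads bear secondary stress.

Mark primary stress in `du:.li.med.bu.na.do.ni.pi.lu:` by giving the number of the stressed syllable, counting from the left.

1

Weights: 1 du: H, 2 li L, 3 med L, 4 bu L, 5 na L, 6 do L, 7 ni L, 8 pi L, 9 lu: H.
Parse left to right (heavy = foot alone; LL = one foot; stranded L unfooted): (ˈdu:) (li.ˈmed) (bu.ˈna) (do.ˈni) pi (ˈlu:).
Foot heads: 1, 3, 5, 7, 9.
Primary stress on the leftmost head = syllable 1.
Primary stress: syllable 1 → ˈdu:.li.med.bu.na.do.ni.pi.lu:.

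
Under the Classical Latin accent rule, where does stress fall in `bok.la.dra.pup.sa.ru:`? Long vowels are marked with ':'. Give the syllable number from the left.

4

Classical Latin: stress the penult if heavy (long vowel or closed), else the antepenult.
Weights: 4 pup H, 5 sa L, 6 ru: H.
The penult (syllable 5, sa) is light, so stress falls on the antepenult (syllable 4, pup).
Stress on syllable 4: bok.la.dra.ˈpup.sa.ru:.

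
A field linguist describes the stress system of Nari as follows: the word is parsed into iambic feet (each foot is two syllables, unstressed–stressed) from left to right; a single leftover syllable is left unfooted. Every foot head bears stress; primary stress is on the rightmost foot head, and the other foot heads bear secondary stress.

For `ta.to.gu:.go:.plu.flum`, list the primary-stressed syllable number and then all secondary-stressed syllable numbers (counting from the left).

primary 6, secondary 2, 4

Parse left to right into iambic (σˈσ) feet: (ta.ˈto) (gu:.ˈgo:) (plu.ˈflum).
Foot heads (stressed positions): 2, 4, 6.
End Rule Rightmost: primary stress on the rightmost head = syllable 6.
Secondary stress on 2, 4: ta.ˌto.gu:.ˌgo:.plu.ˈflum.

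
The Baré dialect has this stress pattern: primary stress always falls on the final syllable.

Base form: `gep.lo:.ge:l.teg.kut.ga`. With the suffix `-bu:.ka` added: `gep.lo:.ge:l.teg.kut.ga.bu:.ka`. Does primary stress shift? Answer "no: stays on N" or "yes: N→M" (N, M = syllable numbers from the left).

Base `gep.lo:.ge:l.teg.kut.ga` (6 syllables):
  The word has 6 syllables; the final syllable is syllable 6 (ga).
  → primary stress on syllable 6.
Suffixed `gep.lo:.ge:l.teg.kut.ga.bu:.ka` (8 syllables):
  The word has 8 syllables; the final syllable is syllable 8 (ka).
  → primary stress on syllable 8.

yes: 6→8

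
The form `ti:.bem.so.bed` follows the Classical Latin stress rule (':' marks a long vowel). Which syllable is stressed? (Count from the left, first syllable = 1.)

2

Classical Latin: stress the penult if heavy (long vowel or closed), else the antepenult.
Weights: 2 bem H, 3 so L, 4 bed H.
The penult (syllable 3, so) is light, so stress falls on the antepenult (syllable 2, bem).
Stress on syllable 2: ti:.ˈbem.so.bed.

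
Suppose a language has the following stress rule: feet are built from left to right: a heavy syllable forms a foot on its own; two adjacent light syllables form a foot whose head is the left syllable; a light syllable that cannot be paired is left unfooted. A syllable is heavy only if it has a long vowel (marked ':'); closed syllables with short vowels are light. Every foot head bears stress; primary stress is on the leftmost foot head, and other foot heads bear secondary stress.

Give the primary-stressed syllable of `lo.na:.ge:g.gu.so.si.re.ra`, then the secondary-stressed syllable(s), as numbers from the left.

Weights: 1 lo L, 2 na: H, 3 ge:g H, 4 gu L, 5 so L, 6 si L, 7 re L, 8 ra L.
Parse left to right (heavy = foot alone; LL = one foot; stranded L unfooted): lo (ˈna:) (ˈge:g) (ˈgu.so) (ˈsi.re) ra.
Foot heads: 2, 3, 4, 6.
Primary stress on the leftmost head = syllable 2.
Secondary stress on 3, 4, 6: lo.ˈna:.ˌge:g.ˌgu.so.ˌsi.re.ra.

primary 2, secondary 3, 4, 6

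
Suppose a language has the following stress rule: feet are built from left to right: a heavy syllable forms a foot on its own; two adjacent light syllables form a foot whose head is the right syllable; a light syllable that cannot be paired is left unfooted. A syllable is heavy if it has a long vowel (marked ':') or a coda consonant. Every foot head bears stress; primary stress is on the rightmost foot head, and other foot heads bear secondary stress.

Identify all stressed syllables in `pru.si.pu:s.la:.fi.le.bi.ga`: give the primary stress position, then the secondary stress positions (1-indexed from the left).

primary 8, secondary 2, 3, 4, 6

Weights: 1 pru L, 2 si L, 3 pu:s H, 4 la: H, 5 fi L, 6 le L, 7 bi L, 8 ga L.
Parse left to right (heavy = foot alone; LL = one foot; stranded L unfooted): (pru.ˈsi) (ˈpu:s) (ˈla:) (fi.ˈle) (bi.ˈga).
Foot heads: 2, 3, 4, 6, 8.
Primary stress on the rightmost head = syllable 8.
Secondary stress on 2, 3, 4, 6: pru.ˌsi.ˌpu:s.ˌla:.fi.ˌle.bi.ˈga.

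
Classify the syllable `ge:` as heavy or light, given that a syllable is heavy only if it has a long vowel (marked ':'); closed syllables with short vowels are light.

heavy

`ge:`: long vowel, open (no coda). Long vowel → heavy.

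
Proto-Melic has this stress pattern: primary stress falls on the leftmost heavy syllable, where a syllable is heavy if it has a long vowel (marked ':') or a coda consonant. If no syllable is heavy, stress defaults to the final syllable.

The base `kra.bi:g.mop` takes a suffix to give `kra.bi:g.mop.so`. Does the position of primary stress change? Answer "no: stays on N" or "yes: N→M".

Base `kra.bi:g.mop` (3 syllables):
  Weights: 1 kra L, 2 bi:g H, 3 mop H.
  Heavy syllables in the domain: 2, 3. The leftmost is syllable 2 (bi:g).
  → primary stress on syllable 2.
Suffixed `kra.bi:g.mop.so` (4 syllables):
  Weights: 1 kra L, 2 bi:g H, 3 mop H, 4 so L.
  Heavy syllables in the domain: 2, 3. The leftmost is syllable 2 (bi:g).
  → primary stress on syllable 2.

no: stays on 2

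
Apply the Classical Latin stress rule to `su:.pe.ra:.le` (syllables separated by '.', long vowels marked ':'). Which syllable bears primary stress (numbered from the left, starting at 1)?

Classical Latin: stress the penult if heavy (long vowel or closed), else the antepenult.
Weights: 2 pe L, 3 ra: H, 4 le L.
The penult (syllable 3, ra:) is heavy, so it takes stress.
Stress on syllable 3: su:.pe.ˈra:.le.

3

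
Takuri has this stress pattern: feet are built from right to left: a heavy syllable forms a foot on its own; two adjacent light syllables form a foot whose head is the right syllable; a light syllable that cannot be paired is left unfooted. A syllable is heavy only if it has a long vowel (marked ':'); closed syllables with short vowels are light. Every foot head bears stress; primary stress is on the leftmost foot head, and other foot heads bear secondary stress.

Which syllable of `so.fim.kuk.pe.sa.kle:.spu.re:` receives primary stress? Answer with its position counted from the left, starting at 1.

3

Weights: 1 so L, 2 fim L, 3 kuk L, 4 pe L, 5 sa L, 6 kle: H, 7 spu L, 8 re: H.
Parse right to left (heavy = foot alone; LL = one foot; stranded L unfooted): so (fim.ˈkuk) (pe.ˈsa) (ˈkle:) spu (ˈre:).
Foot heads: 3, 5, 6, 8.
Primary stress on the leftmost head = syllable 3.
Primary stress: syllable 3 → so.fim.ˈkuk.pe.sa.kle:.spu.re:.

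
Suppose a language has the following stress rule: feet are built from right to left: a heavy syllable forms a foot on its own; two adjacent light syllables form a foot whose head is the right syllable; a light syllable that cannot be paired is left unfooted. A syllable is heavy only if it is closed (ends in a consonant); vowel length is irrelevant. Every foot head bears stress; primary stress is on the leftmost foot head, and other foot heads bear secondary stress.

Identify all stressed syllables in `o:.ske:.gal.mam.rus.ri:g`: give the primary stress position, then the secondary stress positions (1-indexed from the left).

primary 2, secondary 3, 4, 5, 6

Weights: 1 o: L, 2 ske: L, 3 gal H, 4 mam H, 5 rus H, 6 ri:g H.
Parse right to left (heavy = foot alone; LL = one foot; stranded L unfooted): (o:.ˈske:) (ˈgal) (ˈmam) (ˈrus) (ˈri:g).
Foot heads: 2, 3, 4, 5, 6.
Primary stress on the leftmost head = syllable 2.
Secondary stress on 3, 4, 5, 6: o:.ˈske:.ˌgal.ˌmam.ˌrus.ˌri:g.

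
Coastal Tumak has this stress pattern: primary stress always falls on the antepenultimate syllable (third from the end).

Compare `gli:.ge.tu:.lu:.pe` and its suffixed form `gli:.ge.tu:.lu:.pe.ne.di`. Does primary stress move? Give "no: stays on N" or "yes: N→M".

Base `gli:.ge.tu:.lu:.pe` (5 syllables):
  The word has 5 syllables; the antepenultimate syllable (third from the end) is syllable 3 (tu:).
  → primary stress on syllable 3.
Suffixed `gli:.ge.tu:.lu:.pe.ne.di` (7 syllables):
  The word has 7 syllables; the antepenultimate syllable (third from the end) is syllable 5 (pe).
  → primary stress on syllable 5.

yes: 3→5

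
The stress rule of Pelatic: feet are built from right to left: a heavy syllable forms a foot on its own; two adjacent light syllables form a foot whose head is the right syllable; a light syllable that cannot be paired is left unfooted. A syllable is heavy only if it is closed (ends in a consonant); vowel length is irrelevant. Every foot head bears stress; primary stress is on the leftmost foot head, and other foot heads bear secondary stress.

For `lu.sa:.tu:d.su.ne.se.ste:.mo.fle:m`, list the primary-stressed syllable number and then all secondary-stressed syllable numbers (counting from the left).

primary 2, secondary 3, 6, 8, 9

Weights: 1 lu L, 2 sa: L, 3 tu:d H, 4 su L, 5 ne L, 6 se L, 7 ste: L, 8 mo L, 9 fle:m H.
Parse right to left (heavy = foot alone; LL = one foot; stranded L unfooted): (lu.ˈsa:) (ˈtu:d) su (ne.ˈse) (ste:.ˈmo) (ˈfle:m).
Foot heads: 2, 3, 6, 8, 9.
Primary stress on the leftmost head = syllable 2.
Secondary stress on 3, 6, 8, 9: lu.ˈsa:.ˌtu:d.su.ne.ˌse.ste:.ˌmo.ˌfle:m.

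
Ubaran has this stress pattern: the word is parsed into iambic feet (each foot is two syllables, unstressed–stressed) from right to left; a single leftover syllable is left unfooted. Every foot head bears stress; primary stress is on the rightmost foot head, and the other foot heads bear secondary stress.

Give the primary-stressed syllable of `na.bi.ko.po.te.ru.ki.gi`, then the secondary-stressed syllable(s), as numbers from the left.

Parse right to left into iambic (σˈσ) feet: (na.ˈbi) (ko.ˈpo) (te.ˈru) (ki.ˈgi).
Foot heads (stressed positions): 2, 4, 6, 8.
End Rule Rightmost: primary stress on the rightmost head = syllable 8.
Secondary stress on 2, 4, 6: na.ˌbi.ko.ˌpo.te.ˌru.ki.ˈgi.

primary 8, secondary 2, 4, 6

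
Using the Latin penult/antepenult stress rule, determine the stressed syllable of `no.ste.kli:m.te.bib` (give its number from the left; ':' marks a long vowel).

3

Classical Latin: stress the penult if heavy (long vowel or closed), else the antepenult.
Weights: 3 kli:m H, 4 te L, 5 bib H.
The penult (syllable 4, te) is light, so stress falls on the antepenult (syllable 3, kli:m).
Stress on syllable 3: no.ste.ˈkli:m.te.bib.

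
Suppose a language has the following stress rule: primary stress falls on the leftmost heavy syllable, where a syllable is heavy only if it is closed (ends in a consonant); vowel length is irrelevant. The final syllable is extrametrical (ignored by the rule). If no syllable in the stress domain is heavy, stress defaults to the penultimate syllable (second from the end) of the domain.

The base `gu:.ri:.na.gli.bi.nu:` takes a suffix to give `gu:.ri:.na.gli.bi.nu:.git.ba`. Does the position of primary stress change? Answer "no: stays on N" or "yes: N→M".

yes: 4→7

Base `gu:.ri:.na.gli.bi.nu:` (6 syllables):
  The final syllable (6, nu:) is extrametrical; the stress domain is syllables 1–5.
  Weights: 1 gu: L, 2 ri: L, 3 na L, 4 gli L, 5 bi L.
  No heavy syllable in the domain; default to the penultimate syllable (second from the end) of the domain = syllable 4.
  → primary stress on syllable 4.
Suffixed `gu:.ri:.na.gli.bi.nu:.git.ba` (8 syllables):
  The final syllable (8, ba) is extrametrical; the stress domain is syllables 1–7.
  Weights: 1 gu: L, 2 ri: L, 3 na L, 4 gli L, 5 bi L, 6 nu: L, 7 git H.
  Heavy syllables in the domain: 7. The leftmost is syllable 7 (git).
  → primary stress on syllable 7.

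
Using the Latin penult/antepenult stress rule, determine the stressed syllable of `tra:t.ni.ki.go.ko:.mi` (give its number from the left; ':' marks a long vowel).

5

Classical Latin: stress the penult if heavy (long vowel or closed), else the antepenult.
Weights: 4 go L, 5 ko: H, 6 mi L.
The penult (syllable 5, ko:) is heavy, so it takes stress.
Stress on syllable 5: tra:t.ni.ki.go.ˈko:.mi.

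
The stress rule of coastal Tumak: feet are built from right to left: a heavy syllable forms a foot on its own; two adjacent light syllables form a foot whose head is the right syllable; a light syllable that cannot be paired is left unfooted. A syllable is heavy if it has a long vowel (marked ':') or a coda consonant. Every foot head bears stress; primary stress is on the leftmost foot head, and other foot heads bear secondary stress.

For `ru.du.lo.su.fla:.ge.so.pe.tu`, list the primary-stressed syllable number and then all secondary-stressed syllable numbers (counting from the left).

Weights: 1 ru L, 2 du L, 3 lo L, 4 su L, 5 fla: H, 6 ge L, 7 so L, 8 pe L, 9 tu L.
Parse right to left (heavy = foot alone; LL = one foot; stranded L unfooted): (ru.ˈdu) (lo.ˈsu) (ˈfla:) (ge.ˈso) (pe.ˈtu).
Foot heads: 2, 4, 5, 7, 9.
Primary stress on the leftmost head = syllable 2.
Secondary stress on 4, 5, 7, 9: ru.ˈdu.lo.ˌsu.ˌfla:.ge.ˌso.pe.ˌtu.

primary 2, secondary 4, 5, 7, 9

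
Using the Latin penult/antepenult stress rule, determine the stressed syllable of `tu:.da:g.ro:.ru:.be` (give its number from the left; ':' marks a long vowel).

Classical Latin: stress the penult if heavy (long vowel or closed), else the antepenult.
Weights: 3 ro: H, 4 ru: H, 5 be L.
The penult (syllable 4, ru:) is heavy, so it takes stress.
Stress on syllable 4: tu:.da:g.ro:.ˈru:.be.

4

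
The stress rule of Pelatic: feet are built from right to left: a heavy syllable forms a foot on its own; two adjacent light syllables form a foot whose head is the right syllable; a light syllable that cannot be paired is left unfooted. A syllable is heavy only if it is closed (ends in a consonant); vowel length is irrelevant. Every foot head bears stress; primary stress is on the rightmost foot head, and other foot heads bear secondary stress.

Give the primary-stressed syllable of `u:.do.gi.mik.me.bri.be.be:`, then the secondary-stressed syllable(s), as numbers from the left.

Weights: 1 u: L, 2 do L, 3 gi L, 4 mik H, 5 me L, 6 bri L, 7 be L, 8 be: L.
Parse right to left (heavy = foot alone; LL = one foot; stranded L unfooted): u: (do.ˈgi) (ˈmik) (me.ˈbri) (be.ˈbe:).
Foot heads: 3, 4, 6, 8.
Primary stress on the rightmost head = syllable 8.
Secondary stress on 3, 4, 6: u:.do.ˌgi.ˌmik.me.ˌbri.be.ˈbe:.

primary 8, secondary 3, 4, 6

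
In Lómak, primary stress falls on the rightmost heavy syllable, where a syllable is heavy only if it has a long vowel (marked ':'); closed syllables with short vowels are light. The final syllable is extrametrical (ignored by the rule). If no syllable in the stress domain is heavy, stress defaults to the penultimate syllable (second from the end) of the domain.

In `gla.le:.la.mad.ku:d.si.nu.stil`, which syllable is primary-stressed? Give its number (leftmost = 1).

5

The final syllable (8, stil) is extrametrical; the stress domain is syllables 1–7.
Weights: 1 gla L, 2 le: H, 3 la L, 4 mad L, 5 ku:d H, 6 si L, 7 nu L.
Heavy syllables in the domain: 2, 5. The rightmost is syllable 5 (ku:d).
Primary stress: syllable 5 → gla.le:.la.mad.ˈku:d.si.nu.stil.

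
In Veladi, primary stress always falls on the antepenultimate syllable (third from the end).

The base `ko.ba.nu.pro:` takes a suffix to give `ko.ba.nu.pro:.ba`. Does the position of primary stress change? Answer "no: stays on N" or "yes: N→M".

Base `ko.ba.nu.pro:` (4 syllables):
  The word has 4 syllables; the antepenultimate syllable (third from the end) is syllable 2 (ba).
  → primary stress on syllable 2.
Suffixed `ko.ba.nu.pro:.ba` (5 syllables):
  The word has 5 syllables; the antepenultimate syllable (third from the end) is syllable 3 (nu).
  → primary stress on syllable 3.

yes: 2→3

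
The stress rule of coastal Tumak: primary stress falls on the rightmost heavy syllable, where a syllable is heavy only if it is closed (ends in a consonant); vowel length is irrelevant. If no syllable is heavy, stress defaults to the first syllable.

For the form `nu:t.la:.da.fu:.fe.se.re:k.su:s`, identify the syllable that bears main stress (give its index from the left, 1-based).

Weights: 1 nu:t H, 2 la: L, 3 da L, 4 fu: L, 5 fe L, 6 se L, 7 re:k H, 8 su:s H.
Heavy syllables in the domain: 1, 7, 8. The rightmost is syllable 8 (su:s).
Primary stress: syllable 8 → nu:t.la:.da.fu:.fe.se.re:k.ˈsu:s.

8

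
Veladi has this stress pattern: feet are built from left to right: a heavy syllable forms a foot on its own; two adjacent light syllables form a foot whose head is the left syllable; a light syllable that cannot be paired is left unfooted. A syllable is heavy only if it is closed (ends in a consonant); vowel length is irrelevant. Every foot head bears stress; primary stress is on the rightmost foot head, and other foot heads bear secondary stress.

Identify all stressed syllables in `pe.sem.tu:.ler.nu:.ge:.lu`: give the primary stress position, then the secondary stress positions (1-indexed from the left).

primary 5, secondary 2, 4

Weights: 1 pe L, 2 sem H, 3 tu: L, 4 ler H, 5 nu: L, 6 ge: L, 7 lu L.
Parse left to right (heavy = foot alone; LL = one foot; stranded L unfooted): pe (ˈsem) tu: (ˈler) (ˈnu:.ge:) lu.
Foot heads: 2, 4, 5.
Primary stress on the rightmost head = syllable 5.
Secondary stress on 2, 4: pe.ˌsem.tu:.ˌler.ˈnu:.ge:.lu.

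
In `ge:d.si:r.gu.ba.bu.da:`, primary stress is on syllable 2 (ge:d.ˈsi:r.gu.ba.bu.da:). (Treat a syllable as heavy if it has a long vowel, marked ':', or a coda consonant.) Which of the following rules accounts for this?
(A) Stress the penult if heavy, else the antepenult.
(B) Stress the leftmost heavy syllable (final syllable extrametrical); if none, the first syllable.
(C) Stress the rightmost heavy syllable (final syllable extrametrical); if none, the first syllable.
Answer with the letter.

C

Rule A → syllable 4 (observed: 2).
Rule B → syllable 1 (observed: 2).
Rule C → syllable 2 ✓.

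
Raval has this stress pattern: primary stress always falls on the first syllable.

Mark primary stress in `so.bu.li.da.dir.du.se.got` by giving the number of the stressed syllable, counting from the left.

1

The word has 8 syllables; the first syllable is syllable 1 (so).
Primary stress: syllable 1 → ˈso.bu.li.da.dir.du.se.got.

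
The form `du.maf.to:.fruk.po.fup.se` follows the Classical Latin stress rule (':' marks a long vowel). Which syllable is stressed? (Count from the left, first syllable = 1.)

6

Classical Latin: stress the penult if heavy (long vowel or closed), else the antepenult.
Weights: 5 po L, 6 fup H, 7 se L.
The penult (syllable 6, fup) is heavy, so it takes stress.
Stress on syllable 6: du.maf.to:.fruk.po.ˈfup.se.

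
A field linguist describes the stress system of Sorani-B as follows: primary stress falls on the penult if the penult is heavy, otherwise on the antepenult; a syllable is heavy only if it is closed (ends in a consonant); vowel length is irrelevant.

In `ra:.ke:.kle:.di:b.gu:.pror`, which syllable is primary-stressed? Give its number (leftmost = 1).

Weights: 4 di:b H, 5 gu: L, 6 pror H.
The penult (syllable 5, gu:) is light, so stress falls on the antepenult (syllable 4, di:b).
Primary stress: syllable 4 → ra:.ke:.kle:.ˈdi:b.gu:.pror.

4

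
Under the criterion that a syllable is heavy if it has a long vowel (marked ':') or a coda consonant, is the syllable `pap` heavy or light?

heavy

`pap`: short vowel, closed (coda /p/). Closed → heavy.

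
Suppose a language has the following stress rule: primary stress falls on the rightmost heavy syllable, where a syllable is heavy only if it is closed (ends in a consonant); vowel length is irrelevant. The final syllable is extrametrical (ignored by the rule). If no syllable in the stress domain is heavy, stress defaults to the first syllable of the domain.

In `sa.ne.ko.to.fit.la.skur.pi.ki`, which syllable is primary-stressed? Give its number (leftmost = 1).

The final syllable (9, ki) is extrametrical; the stress domain is syllables 1–8.
Weights: 1 sa L, 2 ne L, 3 ko L, 4 to L, 5 fit H, 6 la L, 7 skur H, 8 pi L.
Heavy syllables in the domain: 5, 7. The rightmost is syllable 7 (skur).
Primary stress: syllable 7 → sa.ne.ko.to.fit.la.ˈskur.pi.ki.

7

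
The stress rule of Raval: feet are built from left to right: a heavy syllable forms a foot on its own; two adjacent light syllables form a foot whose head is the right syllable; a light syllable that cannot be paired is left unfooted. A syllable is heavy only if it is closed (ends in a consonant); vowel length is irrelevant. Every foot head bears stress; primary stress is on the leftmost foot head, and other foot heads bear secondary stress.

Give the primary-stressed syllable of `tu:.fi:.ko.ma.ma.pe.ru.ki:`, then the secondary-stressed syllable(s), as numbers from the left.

primary 2, secondary 4, 6, 8

Weights: 1 tu: L, 2 fi: L, 3 ko L, 4 ma L, 5 ma L, 6 pe L, 7 ru L, 8 ki: L.
Parse left to right (heavy = foot alone; LL = one foot; stranded L unfooted): (tu:.ˈfi:) (ko.ˈma) (ma.ˈpe) (ru.ˈki:).
Foot heads: 2, 4, 6, 8.
Primary stress on the leftmost head = syllable 2.
Secondary stress on 4, 6, 8: tu:.ˈfi:.ko.ˌma.ma.ˌpe.ru.ˌki:.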